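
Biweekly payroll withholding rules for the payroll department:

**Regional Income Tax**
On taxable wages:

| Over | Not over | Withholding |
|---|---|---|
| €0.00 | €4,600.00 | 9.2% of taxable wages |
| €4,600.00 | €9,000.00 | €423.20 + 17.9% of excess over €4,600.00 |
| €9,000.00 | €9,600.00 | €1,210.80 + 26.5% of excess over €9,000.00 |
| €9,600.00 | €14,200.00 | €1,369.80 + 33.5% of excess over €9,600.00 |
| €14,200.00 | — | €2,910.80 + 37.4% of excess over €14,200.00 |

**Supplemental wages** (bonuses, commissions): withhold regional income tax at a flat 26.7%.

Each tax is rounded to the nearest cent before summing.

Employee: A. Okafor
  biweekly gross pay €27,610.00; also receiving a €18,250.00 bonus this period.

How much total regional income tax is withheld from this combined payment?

€12,798.89

Regional Income Tax: taxable = €27,610.00
  €2,910.80 + 37.4% × (€27,610.00 − €14,200.00) = €2,910.80 + 37.4% × €13,410.00 = €7,926.14
Supplemental (26.7% flat on bonus): 26.7% × €18,250.00 = €4,872.75
Total regional income tax: €7,926.14 + €4,872.75 = €12,798.89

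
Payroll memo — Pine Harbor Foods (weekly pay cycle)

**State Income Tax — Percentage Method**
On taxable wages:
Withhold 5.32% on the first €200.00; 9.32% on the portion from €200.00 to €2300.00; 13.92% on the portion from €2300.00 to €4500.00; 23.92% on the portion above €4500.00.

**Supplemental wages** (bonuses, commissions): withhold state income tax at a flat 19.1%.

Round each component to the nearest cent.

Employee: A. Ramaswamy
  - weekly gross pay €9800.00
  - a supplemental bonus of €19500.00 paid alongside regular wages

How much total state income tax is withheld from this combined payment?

State Income Tax: taxable = €9800.00
  €512.60 + 23.92% × (€9800.00 − €4500.00) = €512.60 + 23.92% × €5300.00 = €1780.36
Supplemental (19.1% flat on bonus): 19.1% × €19500.00 = €3724.50
Total state income tax: €1780.36 + €3724.50 = €5504.86

€5504.86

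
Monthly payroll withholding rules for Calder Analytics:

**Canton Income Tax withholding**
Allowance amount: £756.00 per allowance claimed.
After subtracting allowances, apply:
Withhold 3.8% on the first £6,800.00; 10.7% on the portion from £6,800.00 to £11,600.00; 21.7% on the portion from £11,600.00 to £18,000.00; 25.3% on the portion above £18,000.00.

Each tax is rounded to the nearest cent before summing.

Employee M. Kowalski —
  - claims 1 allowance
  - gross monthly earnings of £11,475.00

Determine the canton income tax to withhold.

Canton Income Tax: taxable = £11,475.00 − 1×£756.00 = £10,719.00
  £258.40 + 10.7% × (£10,719.00 − £6,800.00) = £258.40 + 10.7% × £3,919.00 = £677.73

£677.73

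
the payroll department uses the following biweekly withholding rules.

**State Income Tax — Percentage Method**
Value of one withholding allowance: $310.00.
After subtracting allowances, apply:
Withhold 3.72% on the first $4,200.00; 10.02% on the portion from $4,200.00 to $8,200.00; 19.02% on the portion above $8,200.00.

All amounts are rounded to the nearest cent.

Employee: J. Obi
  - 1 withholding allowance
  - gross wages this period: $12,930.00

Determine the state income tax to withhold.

State Income Tax: taxable = $12,930.00 − 1×$310.00 = $12,620.00
  $557.04 + 19.02% × ($12,620.00 − $8,200.00) = $557.04 + 19.02% × $4,420.00 = $1,397.72

$1,397.72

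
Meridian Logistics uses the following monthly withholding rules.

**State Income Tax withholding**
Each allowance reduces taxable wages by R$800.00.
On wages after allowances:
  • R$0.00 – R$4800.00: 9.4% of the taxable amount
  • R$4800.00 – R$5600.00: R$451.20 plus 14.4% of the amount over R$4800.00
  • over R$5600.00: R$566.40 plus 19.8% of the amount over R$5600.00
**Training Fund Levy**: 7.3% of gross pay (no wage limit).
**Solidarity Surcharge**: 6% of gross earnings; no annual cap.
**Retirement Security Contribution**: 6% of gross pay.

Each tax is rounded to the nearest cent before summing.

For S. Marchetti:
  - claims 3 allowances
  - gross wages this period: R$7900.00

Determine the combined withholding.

State Income Tax: taxable = R$7900.00 − 3×R$800.00 = R$5500.00
  R$451.20 + 14.4% × (R$5500.00 − R$4800.00) = R$451.20 + 14.4% × R$700.00 = R$552.00
Training Fund Levy: 7.3% × R$7900.00 = R$576.70
Solidarity Surcharge: 6% × R$7900.00 = R$474.00
Retirement Security Contribution: 6% × R$7900.00 = R$474.00
Total: R$552.00 + R$576.70 + R$474.00 + R$474.00 = R$2076.70

R$2076.70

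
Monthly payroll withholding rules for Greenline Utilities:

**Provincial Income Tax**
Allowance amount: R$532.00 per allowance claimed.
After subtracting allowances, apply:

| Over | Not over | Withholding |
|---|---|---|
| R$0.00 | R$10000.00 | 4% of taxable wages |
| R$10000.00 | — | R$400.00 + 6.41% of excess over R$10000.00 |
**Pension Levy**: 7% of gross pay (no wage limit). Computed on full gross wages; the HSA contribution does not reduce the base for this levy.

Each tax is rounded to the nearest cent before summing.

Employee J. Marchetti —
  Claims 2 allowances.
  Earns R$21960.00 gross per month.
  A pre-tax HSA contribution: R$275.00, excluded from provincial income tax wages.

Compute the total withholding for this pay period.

Provincial Income Tax: taxable = R$21960.00 − R$275.00 − 2×R$532.00 = R$20621.00
  R$400.00 + 6.41% × (R$20621.00 − R$10000.00) = R$400.00 + 6.41% × R$10621.00 = R$1080.81
Pension Levy: 7% × R$21960.00 = R$1537.20
Total: R$1080.81 + R$1537.20 = R$2618.01

R$2618.01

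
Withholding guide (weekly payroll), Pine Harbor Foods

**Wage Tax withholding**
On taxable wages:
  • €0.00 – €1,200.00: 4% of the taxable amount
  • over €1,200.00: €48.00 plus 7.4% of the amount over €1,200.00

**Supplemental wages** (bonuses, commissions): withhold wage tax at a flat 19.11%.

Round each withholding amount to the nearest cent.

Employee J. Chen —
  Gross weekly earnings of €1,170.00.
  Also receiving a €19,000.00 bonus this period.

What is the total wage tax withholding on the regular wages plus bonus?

Wage Tax: taxable = €1,170.00
  4% × €1,170.00 = €46.80
Supplemental (19.11% flat on bonus): 19.11% × €19,000.00 = €3,630.90
Total wage tax: €46.80 + €3,630.90 = €3,677.70

€3,677.70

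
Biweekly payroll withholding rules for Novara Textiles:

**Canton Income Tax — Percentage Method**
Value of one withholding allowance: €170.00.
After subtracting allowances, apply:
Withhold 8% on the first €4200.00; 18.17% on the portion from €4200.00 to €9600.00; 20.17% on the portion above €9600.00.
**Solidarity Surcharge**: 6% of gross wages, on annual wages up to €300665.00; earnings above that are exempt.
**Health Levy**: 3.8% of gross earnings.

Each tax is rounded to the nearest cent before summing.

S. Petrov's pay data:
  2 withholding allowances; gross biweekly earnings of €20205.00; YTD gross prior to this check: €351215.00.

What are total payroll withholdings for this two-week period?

€4155.42

Canton Income Tax: taxable = €20205.00 − 2×€170.00 = €19865.00
  €1317.18 + 20.17% × (€19865.00 − €9600.00) = €1317.18 + 20.17% × €10265.00 = €3387.63
Solidarity Surcharge: YTD €351215.00 ≥ cap €300665.00 → €0.00
Health Levy: 3.8% × €20205.00 = €767.79
Total: €3387.63 + €0.00 + €767.79 = €4155.42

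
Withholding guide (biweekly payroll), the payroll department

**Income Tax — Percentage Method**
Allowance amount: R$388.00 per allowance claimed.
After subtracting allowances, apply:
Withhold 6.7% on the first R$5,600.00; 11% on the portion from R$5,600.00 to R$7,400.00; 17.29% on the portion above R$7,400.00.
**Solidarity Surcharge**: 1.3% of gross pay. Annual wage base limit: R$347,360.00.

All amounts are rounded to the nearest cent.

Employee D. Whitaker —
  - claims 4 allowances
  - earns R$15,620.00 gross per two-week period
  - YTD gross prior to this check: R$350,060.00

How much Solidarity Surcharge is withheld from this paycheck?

R$0.00

Solidarity Surcharge: YTD R$350,060.00 ≥ cap R$347,360.00 → R$0.00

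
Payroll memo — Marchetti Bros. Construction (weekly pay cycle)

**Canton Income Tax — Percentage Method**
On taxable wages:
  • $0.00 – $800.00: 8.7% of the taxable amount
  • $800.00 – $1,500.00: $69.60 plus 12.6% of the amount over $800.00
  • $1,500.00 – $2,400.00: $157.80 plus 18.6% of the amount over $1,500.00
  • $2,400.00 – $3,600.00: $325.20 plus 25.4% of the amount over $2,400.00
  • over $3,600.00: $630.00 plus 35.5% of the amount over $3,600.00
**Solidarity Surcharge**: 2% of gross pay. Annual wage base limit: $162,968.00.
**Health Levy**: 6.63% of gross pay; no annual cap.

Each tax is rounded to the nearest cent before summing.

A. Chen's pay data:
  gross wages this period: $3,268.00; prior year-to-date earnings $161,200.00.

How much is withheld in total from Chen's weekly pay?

Canton Income Tax: taxable = $3,268.00
  $325.20 + 25.4% × ($3,268.00 − $2,400.00) = $325.20 + 25.4% × $868.00 = $545.67
Solidarity Surcharge: cap $162,968.00 − YTD $161,200.00 = $1,768.00 subject; 2% × $1,768.00 = $35.36
Health Levy: 6.63% × $3,268.00 = $216.67
Total: $545.67 + $35.36 + $216.67 = $797.70

$797.70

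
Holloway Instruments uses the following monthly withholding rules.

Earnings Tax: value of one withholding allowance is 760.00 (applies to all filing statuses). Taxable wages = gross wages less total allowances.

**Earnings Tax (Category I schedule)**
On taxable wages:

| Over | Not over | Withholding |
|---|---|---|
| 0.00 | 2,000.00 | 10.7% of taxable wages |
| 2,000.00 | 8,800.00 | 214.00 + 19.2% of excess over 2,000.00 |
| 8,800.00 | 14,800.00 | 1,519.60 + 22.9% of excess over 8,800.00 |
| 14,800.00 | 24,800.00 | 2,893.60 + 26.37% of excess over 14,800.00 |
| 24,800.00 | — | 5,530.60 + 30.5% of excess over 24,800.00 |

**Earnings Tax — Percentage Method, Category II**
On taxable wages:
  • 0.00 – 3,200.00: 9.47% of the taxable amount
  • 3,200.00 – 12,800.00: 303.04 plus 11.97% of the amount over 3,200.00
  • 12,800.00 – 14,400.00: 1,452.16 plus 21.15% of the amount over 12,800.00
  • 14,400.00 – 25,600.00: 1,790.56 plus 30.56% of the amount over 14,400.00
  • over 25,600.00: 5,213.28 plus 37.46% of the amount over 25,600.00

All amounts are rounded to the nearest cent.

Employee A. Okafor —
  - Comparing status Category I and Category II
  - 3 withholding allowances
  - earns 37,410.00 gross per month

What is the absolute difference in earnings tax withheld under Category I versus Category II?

Earnings Tax (Category I): taxable = 37,410.00 − 3×760.00 = 35,130.00
  5,530.60 + 30.5% × (35,130.00 − 24,800.00) = 5,530.60 + 30.5% × 10,330.00 = 8,681.25
Earnings Tax (Category II): taxable = 37,410.00 − 3×760.00 = 35,130.00
  5,213.28 + 37.46% × (35,130.00 − 25,600.00) = 5,213.28 + 37.46% × 9,530.00 = 8,783.22
Difference: |8,681.25 − 8,783.22| = 101.97 (higher under Category II)

101.97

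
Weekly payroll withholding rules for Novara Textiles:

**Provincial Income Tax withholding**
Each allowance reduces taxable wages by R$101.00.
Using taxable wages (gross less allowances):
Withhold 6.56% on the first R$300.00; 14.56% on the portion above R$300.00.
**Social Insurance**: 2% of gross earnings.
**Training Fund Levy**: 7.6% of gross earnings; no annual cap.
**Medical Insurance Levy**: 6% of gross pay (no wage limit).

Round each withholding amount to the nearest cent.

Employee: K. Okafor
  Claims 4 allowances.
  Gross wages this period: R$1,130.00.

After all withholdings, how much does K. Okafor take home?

R$872.01

Provincial Income Tax: taxable = R$1,130.00 − 4×R$101.00 = R$726.00
  R$19.68 + 14.56% × (R$726.00 − R$300.00) = R$19.68 + 14.56% × R$426.00 = R$81.71
Social Insurance: 2% × R$1,130.00 = R$22.60
Training Fund Levy: 7.6% × R$1,130.00 = R$85.88
Medical Insurance Levy: 6% × R$1,130.00 = R$67.80
Total withheld: R$81.71 + R$22.60 + R$85.88 + R$67.80 = R$257.99
Net pay: R$1,130.00 − R$257.99 = R$872.01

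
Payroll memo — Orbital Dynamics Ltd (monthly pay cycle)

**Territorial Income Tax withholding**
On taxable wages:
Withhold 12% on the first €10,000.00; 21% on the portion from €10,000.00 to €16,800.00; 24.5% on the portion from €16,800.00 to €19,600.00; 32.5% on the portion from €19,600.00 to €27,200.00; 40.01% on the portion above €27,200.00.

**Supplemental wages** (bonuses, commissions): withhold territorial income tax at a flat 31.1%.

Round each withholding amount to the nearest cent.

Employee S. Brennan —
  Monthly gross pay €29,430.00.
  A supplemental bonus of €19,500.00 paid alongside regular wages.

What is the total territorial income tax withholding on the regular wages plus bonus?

Territorial Income Tax: taxable = €29,430.00
  €5,784.00 + 40.01% × (€29,430.00 − €27,200.00) = €5,784.00 + 40.01% × €2,230.00 = €6,676.22
Supplemental (31.1% flat on bonus): 31.1% × €19,500.00 = €6,064.50
Total territorial income tax: €6,676.22 + €6,064.50 = €12,740.72

€12,740.72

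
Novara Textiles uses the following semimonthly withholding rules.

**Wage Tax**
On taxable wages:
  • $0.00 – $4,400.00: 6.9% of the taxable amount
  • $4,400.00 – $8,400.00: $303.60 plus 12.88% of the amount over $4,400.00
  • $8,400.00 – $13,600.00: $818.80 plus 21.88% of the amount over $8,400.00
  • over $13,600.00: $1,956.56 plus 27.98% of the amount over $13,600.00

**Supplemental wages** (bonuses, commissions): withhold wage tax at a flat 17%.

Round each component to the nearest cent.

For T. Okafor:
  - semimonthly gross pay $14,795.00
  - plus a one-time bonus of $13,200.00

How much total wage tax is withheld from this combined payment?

Wage Tax: taxable = $14,795.00
  $1,956.56 + 27.98% × ($14,795.00 − $13,600.00) = $1,956.56 + 27.98% × $1,195.00 = $2,290.92
Supplemental (17% flat on bonus): 17% × $13,200.00 = $2,244.00
Total wage tax: $2,290.92 + $2,244.00 = $4,534.92

$4,534.92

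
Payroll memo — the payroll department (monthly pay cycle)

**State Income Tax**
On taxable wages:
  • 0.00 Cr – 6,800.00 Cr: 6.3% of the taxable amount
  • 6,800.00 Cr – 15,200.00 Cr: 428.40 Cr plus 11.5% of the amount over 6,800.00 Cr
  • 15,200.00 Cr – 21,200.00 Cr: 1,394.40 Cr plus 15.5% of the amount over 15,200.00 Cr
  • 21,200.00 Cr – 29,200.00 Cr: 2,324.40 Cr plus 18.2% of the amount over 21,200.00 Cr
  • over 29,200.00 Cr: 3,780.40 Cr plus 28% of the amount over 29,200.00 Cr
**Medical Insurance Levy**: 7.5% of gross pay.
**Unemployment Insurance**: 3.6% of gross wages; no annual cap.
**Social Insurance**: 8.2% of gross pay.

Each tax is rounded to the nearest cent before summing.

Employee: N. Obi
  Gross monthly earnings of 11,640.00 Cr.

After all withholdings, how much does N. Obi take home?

State Income Tax: taxable = 11,640.00 Cr
  428.40 Cr + 11.5% × (11,640.00 Cr − 6,800.00 Cr) = 428.40 Cr + 11.5% × 4,840.00 Cr = 985.00 Cr
Medical Insurance Levy: 7.5% × 11,640.00 Cr = 873.00 Cr
Unemployment Insurance: 3.6% × 11,640.00 Cr = 419.04 Cr
Social Insurance: 8.2% × 11,640.00 Cr = 954.48 Cr
Total withheld: 985.00 Cr + 873.00 Cr + 419.04 Cr + 954.48 Cr = 3,231.52 Cr
Net pay: 11,640.00 Cr − 3,231.52 Cr = 8,408.48 Cr

8,408.48 Cr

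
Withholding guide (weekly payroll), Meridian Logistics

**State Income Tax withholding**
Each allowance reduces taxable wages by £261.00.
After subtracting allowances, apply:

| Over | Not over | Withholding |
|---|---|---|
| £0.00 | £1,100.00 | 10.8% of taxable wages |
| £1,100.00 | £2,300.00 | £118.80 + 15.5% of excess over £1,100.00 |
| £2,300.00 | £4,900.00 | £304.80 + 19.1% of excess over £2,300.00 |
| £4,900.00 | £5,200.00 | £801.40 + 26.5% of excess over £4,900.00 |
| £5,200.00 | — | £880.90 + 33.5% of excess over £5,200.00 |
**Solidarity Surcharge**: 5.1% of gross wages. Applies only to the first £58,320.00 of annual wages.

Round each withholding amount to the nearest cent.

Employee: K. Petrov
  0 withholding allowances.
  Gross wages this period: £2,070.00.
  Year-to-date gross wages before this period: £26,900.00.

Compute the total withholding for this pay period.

£374.72

State Income Tax: taxable = £2,070.00
  £118.80 + 15.5% × (£2,070.00 − £1,100.00) = £118.80 + 15.5% × £970.00 = £269.15
Solidarity Surcharge: 5.1% × £2,070.00 = £105.57
Total: £269.15 + £105.57 = £374.72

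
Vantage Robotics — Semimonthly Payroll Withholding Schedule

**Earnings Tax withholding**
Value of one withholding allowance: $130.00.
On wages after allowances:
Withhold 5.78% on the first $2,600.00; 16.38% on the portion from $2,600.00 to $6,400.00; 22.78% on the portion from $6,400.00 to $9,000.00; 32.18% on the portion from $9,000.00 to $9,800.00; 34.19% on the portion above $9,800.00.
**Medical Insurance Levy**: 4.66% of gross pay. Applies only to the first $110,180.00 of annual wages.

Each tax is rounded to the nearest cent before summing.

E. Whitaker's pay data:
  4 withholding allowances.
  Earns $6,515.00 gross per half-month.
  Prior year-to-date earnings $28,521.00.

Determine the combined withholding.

$1,009.98

Earnings Tax: taxable = $6,515.00 − 4×$130.00 = $5,995.00
  $150.28 + 16.38% × ($5,995.00 − $2,600.00) = $150.28 + 16.38% × $3,395.00 = $706.38
Medical Insurance Levy: 4.66% × $6,515.00 = $303.60
Total: $706.38 + $303.60 = $1,009.98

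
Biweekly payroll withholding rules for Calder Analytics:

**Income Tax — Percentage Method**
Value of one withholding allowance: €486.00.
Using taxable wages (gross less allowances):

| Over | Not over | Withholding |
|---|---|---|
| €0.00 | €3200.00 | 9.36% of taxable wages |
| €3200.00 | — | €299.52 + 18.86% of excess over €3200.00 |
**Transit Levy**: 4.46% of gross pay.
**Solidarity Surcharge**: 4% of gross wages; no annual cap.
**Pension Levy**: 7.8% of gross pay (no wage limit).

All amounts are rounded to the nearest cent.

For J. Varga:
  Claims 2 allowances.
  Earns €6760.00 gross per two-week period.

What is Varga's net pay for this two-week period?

Income Tax: taxable = €6760.00 − 2×€486.00 = €5788.00
  €299.52 + 18.86% × (€5788.00 − €3200.00) = €299.52 + 18.86% × €2588.00 = €787.62
Transit Levy: 4.46% × €6760.00 = €301.50
Solidarity Surcharge: 4% × €6760.00 = €270.40
Pension Levy: 7.8% × €6760.00 = €527.28
Total withheld: €787.62 + €301.50 + €270.40 + €527.28 = €1886.80
Net pay: €6760.00 − €1886.80 = €4873.20

€4873.20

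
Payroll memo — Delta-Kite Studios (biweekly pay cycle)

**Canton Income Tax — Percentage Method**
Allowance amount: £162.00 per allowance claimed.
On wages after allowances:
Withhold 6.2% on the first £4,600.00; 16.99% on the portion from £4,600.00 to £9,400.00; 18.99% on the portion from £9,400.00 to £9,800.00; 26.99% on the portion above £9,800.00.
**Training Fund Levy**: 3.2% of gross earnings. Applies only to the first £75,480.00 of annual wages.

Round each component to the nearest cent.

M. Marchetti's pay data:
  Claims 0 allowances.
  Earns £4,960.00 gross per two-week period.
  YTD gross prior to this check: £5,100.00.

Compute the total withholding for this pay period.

Canton Income Tax: taxable = £4,960.00
  £285.20 + 16.99% × (£4,960.00 − £4,600.00) = £285.20 + 16.99% × £360.00 = £346.36
Training Fund Levy: 3.2% × £4,960.00 = £158.72
Total: £346.36 + £158.72 = £505.08

£505.08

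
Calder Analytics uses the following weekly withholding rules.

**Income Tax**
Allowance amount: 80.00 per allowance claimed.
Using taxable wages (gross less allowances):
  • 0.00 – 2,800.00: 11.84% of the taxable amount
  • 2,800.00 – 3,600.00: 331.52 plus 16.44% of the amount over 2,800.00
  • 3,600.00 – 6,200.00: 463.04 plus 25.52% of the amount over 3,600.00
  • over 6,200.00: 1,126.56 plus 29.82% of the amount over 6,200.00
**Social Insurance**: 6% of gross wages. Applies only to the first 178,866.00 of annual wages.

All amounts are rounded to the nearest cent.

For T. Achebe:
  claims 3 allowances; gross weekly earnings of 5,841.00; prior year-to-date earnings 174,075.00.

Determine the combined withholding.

1,261.16

Income Tax: taxable = 5,841.00 − 3×80.00 = 5,601.00
  463.04 + 25.52% × (5,601.00 − 3,600.00) = 463.04 + 25.52% × 2,001.00 = 973.70
Social Insurance: cap 178,866.00 − YTD 174,075.00 = 4,791.00 subject; 6% × 4,791.00 = 287.46
Total: 973.70 + 287.46 = 1,261.16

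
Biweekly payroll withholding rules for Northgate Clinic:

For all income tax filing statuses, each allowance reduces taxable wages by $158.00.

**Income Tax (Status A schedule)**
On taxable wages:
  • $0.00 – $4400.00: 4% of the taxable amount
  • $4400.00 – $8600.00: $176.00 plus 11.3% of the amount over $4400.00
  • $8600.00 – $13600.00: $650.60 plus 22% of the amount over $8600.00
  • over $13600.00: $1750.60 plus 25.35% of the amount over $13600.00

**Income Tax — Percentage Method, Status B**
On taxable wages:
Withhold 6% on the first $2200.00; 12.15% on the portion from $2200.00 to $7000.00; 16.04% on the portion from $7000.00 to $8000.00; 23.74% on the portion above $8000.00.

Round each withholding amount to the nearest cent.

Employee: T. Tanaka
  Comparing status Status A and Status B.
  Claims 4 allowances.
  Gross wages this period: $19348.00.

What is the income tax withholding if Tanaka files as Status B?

Income Tax (Status B): taxable = $19348.00 − 4×$158.00 = $18716.00
  $875.60 + 23.74% × ($18716.00 − $8000.00) = $875.60 + 23.74% × $10716.00 = $3419.58

$3419.58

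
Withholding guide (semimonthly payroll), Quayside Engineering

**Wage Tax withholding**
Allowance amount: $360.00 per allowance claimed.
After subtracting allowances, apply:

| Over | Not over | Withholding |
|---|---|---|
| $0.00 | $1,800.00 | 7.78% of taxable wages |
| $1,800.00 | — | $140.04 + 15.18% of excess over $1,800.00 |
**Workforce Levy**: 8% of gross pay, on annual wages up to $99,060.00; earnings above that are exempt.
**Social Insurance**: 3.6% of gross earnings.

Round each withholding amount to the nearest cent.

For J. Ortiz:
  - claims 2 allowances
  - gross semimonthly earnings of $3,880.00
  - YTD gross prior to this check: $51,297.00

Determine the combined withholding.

$796.57

Wage Tax: taxable = $3,880.00 − 2×$360.00 = $3,160.00
  $140.04 + 15.18% × ($3,160.00 − $1,800.00) = $140.04 + 15.18% × $1,360.00 = $346.49
Workforce Levy: 8% × $3,880.00 = $310.40
Social Insurance: 3.6% × $3,880.00 = $139.68
Total: $346.49 + $310.40 + $139.68 = $796.57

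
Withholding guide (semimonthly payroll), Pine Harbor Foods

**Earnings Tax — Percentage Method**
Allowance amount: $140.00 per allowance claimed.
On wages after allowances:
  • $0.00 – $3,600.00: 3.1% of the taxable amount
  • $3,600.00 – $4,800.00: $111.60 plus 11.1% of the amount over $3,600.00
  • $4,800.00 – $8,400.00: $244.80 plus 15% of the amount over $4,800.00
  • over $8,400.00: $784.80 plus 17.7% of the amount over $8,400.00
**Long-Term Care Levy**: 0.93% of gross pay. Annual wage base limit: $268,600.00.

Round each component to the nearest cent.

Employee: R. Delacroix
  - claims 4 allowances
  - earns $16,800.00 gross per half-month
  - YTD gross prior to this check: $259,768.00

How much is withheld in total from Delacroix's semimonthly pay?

$2,254.62

Earnings Tax: taxable = $16,800.00 − 4×$140.00 = $16,240.00
  $784.80 + 17.7% × ($16,240.00 − $8,400.00) = $784.80 + 17.7% × $7,840.00 = $2,172.48
Long-Term Care Levy: cap $268,600.00 − YTD $259,768.00 = $8,832.00 subject; 0.93% × $8,832.00 = $82.14
Total: $2,172.48 + $82.14 = $2,254.62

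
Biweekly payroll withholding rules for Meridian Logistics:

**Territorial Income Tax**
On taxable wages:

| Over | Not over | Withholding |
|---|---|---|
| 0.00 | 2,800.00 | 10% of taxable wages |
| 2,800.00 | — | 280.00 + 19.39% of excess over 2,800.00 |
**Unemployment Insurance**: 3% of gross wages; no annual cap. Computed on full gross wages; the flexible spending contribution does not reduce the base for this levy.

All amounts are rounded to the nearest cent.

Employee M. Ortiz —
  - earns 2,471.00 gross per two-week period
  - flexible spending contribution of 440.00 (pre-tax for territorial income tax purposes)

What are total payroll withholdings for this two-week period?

277.23

Territorial Income Tax: taxable = 2,471.00 − 440.00 = 2,031.00
  10% × 2,031.00 = 203.10
Unemployment Insurance: 3% × 2,471.00 = 74.13
Total: 203.10 + 74.13 = 277.23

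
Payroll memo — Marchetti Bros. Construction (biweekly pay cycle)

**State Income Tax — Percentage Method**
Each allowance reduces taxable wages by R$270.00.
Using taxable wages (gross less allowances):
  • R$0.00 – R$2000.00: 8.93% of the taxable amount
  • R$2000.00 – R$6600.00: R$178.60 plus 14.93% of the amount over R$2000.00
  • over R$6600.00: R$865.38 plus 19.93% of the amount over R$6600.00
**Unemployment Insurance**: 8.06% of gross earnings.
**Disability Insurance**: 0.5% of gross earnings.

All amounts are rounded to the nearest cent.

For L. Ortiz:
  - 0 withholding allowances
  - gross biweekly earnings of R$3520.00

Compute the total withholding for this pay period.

State Income Tax: taxable = R$3520.00
  R$178.60 + 14.93% × (R$3520.00 − R$2000.00) = R$178.60 + 14.93% × R$1520.00 = R$405.54
Unemployment Insurance: 8.06% × R$3520.00 = R$283.71
Disability Insurance: 0.5% × R$3520.00 = R$17.60
Total: R$405.54 + R$283.71 + R$17.60 = R$706.85

R$706.85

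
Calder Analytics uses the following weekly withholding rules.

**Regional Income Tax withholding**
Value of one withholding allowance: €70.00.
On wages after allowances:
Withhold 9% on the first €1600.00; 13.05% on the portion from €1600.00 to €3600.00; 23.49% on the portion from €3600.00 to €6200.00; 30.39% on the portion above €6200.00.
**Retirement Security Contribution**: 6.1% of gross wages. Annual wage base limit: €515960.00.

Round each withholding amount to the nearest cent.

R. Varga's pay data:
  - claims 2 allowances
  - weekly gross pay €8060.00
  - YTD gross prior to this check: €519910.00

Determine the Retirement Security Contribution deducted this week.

Retirement Security Contribution: YTD €519910.00 ≥ cap €515960.00 → €0.00

€0.00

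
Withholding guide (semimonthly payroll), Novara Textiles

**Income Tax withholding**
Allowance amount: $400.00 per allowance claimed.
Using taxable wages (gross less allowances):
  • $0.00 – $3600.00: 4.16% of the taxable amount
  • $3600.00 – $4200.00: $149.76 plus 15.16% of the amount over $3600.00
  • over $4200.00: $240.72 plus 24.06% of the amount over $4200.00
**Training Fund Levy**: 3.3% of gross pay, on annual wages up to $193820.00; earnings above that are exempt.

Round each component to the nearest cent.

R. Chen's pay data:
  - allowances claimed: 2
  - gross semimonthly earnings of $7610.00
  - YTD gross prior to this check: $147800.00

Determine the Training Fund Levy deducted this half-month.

$251.13

Training Fund Levy: 3.3% × $7610.00 = $251.13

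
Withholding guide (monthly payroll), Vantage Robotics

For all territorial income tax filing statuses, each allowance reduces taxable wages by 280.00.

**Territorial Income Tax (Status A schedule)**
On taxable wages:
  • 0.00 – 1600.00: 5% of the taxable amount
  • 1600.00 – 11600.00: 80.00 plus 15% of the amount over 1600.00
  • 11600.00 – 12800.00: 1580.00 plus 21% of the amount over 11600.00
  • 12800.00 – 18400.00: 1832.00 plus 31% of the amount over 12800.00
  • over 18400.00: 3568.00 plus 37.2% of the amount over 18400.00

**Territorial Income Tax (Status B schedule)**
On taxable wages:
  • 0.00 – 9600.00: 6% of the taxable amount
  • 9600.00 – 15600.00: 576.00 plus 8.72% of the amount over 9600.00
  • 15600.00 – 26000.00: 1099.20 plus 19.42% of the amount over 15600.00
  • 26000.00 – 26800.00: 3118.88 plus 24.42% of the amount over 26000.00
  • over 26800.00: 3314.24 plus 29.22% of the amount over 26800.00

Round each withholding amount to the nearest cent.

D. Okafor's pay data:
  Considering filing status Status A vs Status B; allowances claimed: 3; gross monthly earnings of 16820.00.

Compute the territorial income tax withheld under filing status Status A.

Territorial Income Tax (Status A): taxable = 16820.00 − 3×280.00 = 15980.00
  1832.00 + 31% × (15980.00 − 12800.00) = 1832.00 + 31% × 3180.00 = 2817.80

2817.80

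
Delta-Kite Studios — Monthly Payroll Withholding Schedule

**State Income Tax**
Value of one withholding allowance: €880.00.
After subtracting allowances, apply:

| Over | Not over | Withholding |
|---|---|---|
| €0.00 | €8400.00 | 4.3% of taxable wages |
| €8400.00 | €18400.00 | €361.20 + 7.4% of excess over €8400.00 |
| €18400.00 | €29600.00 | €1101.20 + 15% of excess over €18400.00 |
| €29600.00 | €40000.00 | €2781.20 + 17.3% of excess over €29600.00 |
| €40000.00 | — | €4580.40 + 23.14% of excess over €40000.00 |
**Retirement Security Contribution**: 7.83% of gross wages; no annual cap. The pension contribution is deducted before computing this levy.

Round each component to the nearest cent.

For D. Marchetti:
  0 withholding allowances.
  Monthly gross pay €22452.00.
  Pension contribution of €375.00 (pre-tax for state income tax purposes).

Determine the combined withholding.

€3381.38

State Income Tax: taxable = €22452.00 − €375.00 = €22077.00
  €1101.20 + 15% × (€22077.00 − €18400.00) = €1101.20 + 15% × €3677.00 = €1652.75
Retirement Security Contribution: 7.83% × €22077.00 = €1728.63
Total: €1652.75 + €1728.63 = €3381.38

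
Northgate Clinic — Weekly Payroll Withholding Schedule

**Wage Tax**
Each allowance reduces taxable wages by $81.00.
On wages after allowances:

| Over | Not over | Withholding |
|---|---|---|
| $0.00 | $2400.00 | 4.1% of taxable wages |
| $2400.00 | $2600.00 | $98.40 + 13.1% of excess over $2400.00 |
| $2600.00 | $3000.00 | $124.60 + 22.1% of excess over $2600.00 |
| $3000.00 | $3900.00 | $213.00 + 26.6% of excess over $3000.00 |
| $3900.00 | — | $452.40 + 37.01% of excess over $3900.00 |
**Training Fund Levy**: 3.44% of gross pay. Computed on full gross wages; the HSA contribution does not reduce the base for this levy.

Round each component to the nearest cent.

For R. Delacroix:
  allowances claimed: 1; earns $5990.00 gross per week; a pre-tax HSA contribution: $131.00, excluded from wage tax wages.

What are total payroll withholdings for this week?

$1353.51

Wage Tax: taxable = $5990.00 − $131.00 − 1×$81.00 = $5778.00
  $452.40 + 37.01% × ($5778.00 − $3900.00) = $452.40 + 37.01% × $1878.00 = $1147.45
Training Fund Levy: 3.44% × $5990.00 = $206.06
Total: $1147.45 + $206.06 = $1353.51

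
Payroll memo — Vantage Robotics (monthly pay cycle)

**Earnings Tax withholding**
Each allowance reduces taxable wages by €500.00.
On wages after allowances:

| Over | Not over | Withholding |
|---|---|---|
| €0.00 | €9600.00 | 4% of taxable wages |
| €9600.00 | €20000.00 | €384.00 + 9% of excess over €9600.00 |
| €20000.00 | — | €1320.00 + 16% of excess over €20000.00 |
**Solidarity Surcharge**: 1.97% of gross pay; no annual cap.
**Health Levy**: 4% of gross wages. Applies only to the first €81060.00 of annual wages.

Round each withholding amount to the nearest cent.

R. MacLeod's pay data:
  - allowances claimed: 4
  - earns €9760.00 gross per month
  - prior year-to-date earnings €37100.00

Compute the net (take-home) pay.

Earnings Tax: taxable = €9760.00 − 4×€500.00 = €7760.00
  4% × €7760.00 = €310.40
Solidarity Surcharge: 1.97% × €9760.00 = €192.27
Health Levy: 4% × €9760.00 = €390.40
Total withheld: €310.40 + €192.27 + €390.40 = €893.07
Net pay: €9760.00 − €893.07 = €8866.93

€8866.93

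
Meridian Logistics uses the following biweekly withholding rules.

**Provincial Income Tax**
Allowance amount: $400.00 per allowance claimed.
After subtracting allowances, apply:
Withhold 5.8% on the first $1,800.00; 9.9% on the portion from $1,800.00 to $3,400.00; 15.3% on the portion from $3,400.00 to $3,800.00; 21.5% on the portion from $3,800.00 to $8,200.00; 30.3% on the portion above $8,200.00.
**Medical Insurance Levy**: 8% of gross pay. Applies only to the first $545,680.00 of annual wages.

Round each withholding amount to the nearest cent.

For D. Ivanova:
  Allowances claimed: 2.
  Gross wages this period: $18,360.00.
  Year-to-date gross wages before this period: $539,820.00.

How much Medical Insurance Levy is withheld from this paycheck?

$468.80

Medical Insurance Levy: cap $545,680.00 − YTD $539,820.00 = $5,860.00 subject; 8% × $5,860.00 = $468.80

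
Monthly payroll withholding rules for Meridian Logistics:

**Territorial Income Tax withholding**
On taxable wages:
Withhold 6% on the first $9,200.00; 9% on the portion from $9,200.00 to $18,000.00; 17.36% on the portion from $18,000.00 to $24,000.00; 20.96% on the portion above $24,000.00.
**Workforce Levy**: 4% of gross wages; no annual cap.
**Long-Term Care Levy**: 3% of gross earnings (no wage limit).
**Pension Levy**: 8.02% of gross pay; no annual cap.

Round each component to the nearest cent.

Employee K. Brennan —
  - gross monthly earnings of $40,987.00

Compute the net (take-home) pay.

$28,884.67

Territorial Income Tax: taxable = $40,987.00
  $2,385.60 + 20.96% × ($40,987.00 − $24,000.00) = $2,385.60 + 20.96% × $16,987.00 = $5,946.08
Workforce Levy: 4% × $40,987.00 = $1,639.48
Long-Term Care Levy: 3% × $40,987.00 = $1,229.61
Pension Levy: 8.02% × $40,987.00 = $3,287.16
Total withheld: $5,946.08 + $1,639.48 + $1,229.61 + $3,287.16 = $12,102.33
Net pay: $40,987.00 − $12,102.33 = $28,884.67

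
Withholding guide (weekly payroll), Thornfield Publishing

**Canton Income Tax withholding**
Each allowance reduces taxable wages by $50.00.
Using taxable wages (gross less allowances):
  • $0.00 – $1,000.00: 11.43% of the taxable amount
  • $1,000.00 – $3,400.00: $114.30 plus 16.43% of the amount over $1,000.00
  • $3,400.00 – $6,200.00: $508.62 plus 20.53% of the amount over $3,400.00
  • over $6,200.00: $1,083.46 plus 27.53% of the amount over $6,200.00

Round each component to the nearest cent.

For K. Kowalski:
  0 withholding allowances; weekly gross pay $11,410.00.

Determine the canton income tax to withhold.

Canton Income Tax: taxable = $11,410.00
  $1,083.46 + 27.53% × ($11,410.00 − $6,200.00) = $1,083.46 + 27.53% × $5,210.00 = $2,517.77

$2,517.77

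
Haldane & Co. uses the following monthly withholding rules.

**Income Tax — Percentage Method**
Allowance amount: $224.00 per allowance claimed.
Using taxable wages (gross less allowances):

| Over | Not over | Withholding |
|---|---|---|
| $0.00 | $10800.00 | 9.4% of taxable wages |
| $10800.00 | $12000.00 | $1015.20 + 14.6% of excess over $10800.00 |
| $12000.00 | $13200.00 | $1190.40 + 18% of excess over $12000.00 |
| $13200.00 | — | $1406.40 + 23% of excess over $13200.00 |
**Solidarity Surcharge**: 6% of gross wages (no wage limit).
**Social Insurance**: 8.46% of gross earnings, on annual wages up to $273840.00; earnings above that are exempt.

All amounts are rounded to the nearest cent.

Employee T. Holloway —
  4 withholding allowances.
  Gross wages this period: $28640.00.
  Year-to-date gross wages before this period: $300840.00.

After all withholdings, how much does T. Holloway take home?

Income Tax: taxable = $28640.00 − 4×$224.00 = $27744.00
  $1406.40 + 23% × ($27744.00 − $13200.00) = $1406.40 + 23% × $14544.00 = $4751.52
Solidarity Surcharge: 6% × $28640.00 = $1718.40
Social Insurance: YTD $300840.00 ≥ cap $273840.00 → $0.00
Total withheld: $4751.52 + $1718.40 + $0.00 = $6469.92
Net pay: $28640.00 − $6469.92 = $22170.08

$22170.08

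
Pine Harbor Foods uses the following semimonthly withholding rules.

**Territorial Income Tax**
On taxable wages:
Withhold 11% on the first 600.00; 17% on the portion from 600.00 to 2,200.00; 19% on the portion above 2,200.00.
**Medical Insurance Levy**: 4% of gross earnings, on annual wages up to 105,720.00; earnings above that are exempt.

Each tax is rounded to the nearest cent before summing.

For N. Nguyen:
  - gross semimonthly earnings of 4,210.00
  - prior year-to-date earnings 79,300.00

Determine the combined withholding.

Territorial Income Tax: taxable = 4,210.00
  338.00 + 19% × (4,210.00 − 2,200.00) = 338.00 + 19% × 2,010.00 = 719.90
Medical Insurance Levy: 4% × 4,210.00 = 168.40
Total: 719.90 + 168.40 = 888.30

888.30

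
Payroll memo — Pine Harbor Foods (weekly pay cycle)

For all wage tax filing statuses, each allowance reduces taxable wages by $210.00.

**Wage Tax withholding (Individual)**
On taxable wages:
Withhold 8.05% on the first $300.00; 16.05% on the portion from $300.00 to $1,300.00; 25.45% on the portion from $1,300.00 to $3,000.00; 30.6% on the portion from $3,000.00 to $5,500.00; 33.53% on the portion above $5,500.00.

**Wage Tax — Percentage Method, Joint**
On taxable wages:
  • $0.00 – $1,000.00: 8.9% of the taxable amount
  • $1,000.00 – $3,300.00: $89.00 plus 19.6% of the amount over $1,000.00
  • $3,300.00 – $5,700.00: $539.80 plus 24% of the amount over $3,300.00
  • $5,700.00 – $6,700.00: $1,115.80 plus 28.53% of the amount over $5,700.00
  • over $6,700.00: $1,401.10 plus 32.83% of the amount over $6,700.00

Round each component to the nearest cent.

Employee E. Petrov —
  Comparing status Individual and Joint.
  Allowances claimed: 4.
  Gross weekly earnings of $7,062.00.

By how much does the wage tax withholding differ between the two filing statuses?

Wage Tax (Individual): taxable = $7,062.00 − 4×$210.00 = $6,222.00
  $1,382.30 + 33.53% × ($6,222.00 − $5,500.00) = $1,382.30 + 33.53% × $722.00 = $1,624.39
Wage Tax (Joint): taxable = $7,062.00 − 4×$210.00 = $6,222.00
  $1,115.80 + 28.53% × ($6,222.00 − $5,700.00) = $1,115.80 + 28.53% × $522.00 = $1,264.73
Difference: |$1,624.39 − $1,264.73| = $359.66 (higher under Individual)

$359.66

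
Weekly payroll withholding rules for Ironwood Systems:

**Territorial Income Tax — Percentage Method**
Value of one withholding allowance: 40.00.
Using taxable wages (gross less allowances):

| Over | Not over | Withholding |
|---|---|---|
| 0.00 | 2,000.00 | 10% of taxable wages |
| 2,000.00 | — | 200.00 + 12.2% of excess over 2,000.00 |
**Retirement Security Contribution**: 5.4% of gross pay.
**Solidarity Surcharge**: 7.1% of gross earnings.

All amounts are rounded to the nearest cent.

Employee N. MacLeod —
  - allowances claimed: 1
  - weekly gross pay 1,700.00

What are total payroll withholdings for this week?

378.50

Territorial Income Tax: taxable = 1,700.00 − 1×40.00 = 1,660.00
  10% × 1,660.00 = 166.00
Retirement Security Contribution: 5.4% × 1,700.00 = 91.80
Solidarity Surcharge: 7.1% × 1,700.00 = 120.70
Total: 166.00 + 91.80 + 120.70 = 378.50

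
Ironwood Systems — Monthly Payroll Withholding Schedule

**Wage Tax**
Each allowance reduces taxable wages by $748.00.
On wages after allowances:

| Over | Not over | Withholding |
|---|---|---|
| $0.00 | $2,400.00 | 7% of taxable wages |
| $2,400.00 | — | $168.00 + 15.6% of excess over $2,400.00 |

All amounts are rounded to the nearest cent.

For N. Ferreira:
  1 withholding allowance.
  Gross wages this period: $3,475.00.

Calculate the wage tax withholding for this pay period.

$219.01

Wage Tax: taxable = $3,475.00 − 1×$748.00 = $2,727.00
  $168.00 + 15.6% × ($2,727.00 − $2,400.00) = $168.00 + 15.6% × $327.00 = $219.01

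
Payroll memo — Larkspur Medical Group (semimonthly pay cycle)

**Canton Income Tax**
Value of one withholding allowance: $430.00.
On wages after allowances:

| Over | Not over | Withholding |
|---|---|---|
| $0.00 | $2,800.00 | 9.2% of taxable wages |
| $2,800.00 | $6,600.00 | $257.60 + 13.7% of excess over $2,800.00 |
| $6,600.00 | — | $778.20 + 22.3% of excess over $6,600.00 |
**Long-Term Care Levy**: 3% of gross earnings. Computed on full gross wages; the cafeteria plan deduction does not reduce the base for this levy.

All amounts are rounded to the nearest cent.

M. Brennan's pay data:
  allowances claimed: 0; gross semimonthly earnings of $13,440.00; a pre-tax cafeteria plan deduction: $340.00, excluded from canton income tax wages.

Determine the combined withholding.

$2,630.90

Canton Income Tax: taxable = $13,440.00 − $340.00 = $13,100.00
  $778.20 + 22.3% × ($13,100.00 − $6,600.00) = $778.20 + 22.3% × $6,500.00 = $2,227.70
Long-Term Care Levy: 3% × $13,440.00 = $403.20
Total: $2,227.70 + $403.20 = $2,630.90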